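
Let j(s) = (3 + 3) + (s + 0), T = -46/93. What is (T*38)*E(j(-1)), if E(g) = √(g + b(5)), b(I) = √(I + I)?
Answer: -1748*√(5 + √10)/93 ≈ -53.699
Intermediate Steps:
T = -46/93 (T = -46*1/93 = -46/93 ≈ -0.49462)
b(I) = √2*√I (b(I) = √(2*I) = √2*√I)
j(s) = 6 + s
E(g) = √(g + √10) (E(g) = √(g + √2*√5) = √(g + √10))
(T*38)*E(j(-1)) = (-46/93*38)*√((6 - 1) + √10) = -1748*√(5 + √10)/93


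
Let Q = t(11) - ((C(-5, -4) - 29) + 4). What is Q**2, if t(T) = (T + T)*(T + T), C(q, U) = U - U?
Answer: 259081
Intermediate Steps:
C(q, U) = 0
t(T) = 4*T**2 (t(T) = (2*T)*(2*T) = 4*T**2)
Q = 509 (Q = 4*11**2 - ((0 - 29) + 4) = 4*121 - (-29 + 4) = 484 - 1*(-25) = 484 + 25 = 509)
Q**2 = 509**2 = 259081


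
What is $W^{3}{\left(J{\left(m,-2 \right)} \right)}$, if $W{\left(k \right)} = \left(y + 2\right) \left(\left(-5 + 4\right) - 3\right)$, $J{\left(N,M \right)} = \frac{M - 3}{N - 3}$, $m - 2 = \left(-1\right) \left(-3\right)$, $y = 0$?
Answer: $-512$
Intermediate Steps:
$m = 5$ ($m = 2 - -3 = 2 + 3 = 5$)
$J{\left(N,M \right)} = \frac{-3 + M}{-3 + N}$
$W{\left(k \right)} = -8$ ($W{\left(k \right)} = \left(0 + 2\right) \left(\left(-5 + 4\right) - 3\right) = 2 \left(-1 - 3\right) = 2 \left(-4\right) = -8$)
$W^{3}{\left(J{\left(m,-2 \right)} \right)} = \left(-8\right)^{3} = -512$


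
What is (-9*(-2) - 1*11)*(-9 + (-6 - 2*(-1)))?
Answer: -91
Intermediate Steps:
(-9*(-2) - 1*11)*(-9 + (-6 - 2*(-1))) = (18 - 11)*(-9 + (-6 + 2)) = 7*(-9 - 4) = 7*(-13) = -91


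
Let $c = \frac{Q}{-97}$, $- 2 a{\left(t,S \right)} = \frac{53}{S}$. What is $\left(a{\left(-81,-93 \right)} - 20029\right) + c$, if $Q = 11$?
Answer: $- \frac{361360123}{18042} \approx -20029.0$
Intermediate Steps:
$a{\left(t,S \right)} = - \frac{53}{2 S}$ ($a{\left(t,S \right)} = - \frac{53 \frac{1}{S}}{2} = - \frac{53}{2 S}$)
$c = - \frac{11}{97}$ ($c = \frac{1}{-97} \cdot 11 = \left(- \frac{1}{97}\right) 11 = - \frac{11}{97} \approx -0.1134$)
$\left(a{\left(-81,-93 \right)} - 20029\right) + c = \left(- \frac{53}{2 \left(-93\right)} - 20029\right) - \frac{11}{97} = \left(\left(- \frac{53}{2}\right) \left(- \frac{1}{93}\right) - 20029\right) - \frac{11}{97} = \left(\frac{53}{186} - 20029\right) - \frac{11}{97} = - \frac{3725341}{186} - \frac{11}{97} = - \frac{361360123}{18042}$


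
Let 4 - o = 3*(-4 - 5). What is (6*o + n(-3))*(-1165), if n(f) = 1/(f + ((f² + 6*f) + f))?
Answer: -649837/3 ≈ -2.1661e+5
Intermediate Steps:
o = 31 (o = 4 - 3*(-4 - 5) = 4 - 3*(-9) = 4 - 1*(-27) = 4 + 27 = 31)
n(f) = 1/(f² + 8*f) (n(f) = 1/(f + (f² + 7*f)) = 1/(f² + 8*f))
(6*o + n(-3))*(-1165) = (6*31 + 1/((-3)*(8 - 3)))*(-1165) = (186 - ⅓/5)*(-1165) = (186 - ⅓*⅕)*(-1165) = (186 - 1/15)*(-1165) = (2789/15)*(-1165) = -649837/3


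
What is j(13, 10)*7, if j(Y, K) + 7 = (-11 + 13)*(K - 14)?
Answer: -105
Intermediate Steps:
j(Y, K) = -35 + 2*K (j(Y, K) = -7 + (-11 + 13)*(K - 14) = -7 + 2*(-14 + K) = -7 + (-28 + 2*K) = -35 + 2*K)
j(13, 10)*7 = (-35 + 2*10)*7 = (-35 + 20)*7 = -15*7 = -105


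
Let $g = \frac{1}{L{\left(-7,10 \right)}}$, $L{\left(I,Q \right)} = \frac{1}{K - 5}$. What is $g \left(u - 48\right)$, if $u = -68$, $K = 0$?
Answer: $580$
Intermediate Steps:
$L{\left(I,Q \right)} = - \frac{1}{5}$ ($L{\left(I,Q \right)} = \frac{1}{0 - 5} = \frac{1}{-5} = - \frac{1}{5}$)
$g = -5$ ($g = \frac{1}{- \frac{1}{5}} = -5$)
$g \left(u - 48\right) = - 5 \left(-68 - 48\right) = \left(-5\right) \left(-116\right) = 580$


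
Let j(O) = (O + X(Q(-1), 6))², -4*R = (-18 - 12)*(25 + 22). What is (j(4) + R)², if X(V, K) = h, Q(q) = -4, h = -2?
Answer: 508369/4 ≈ 1.2709e+5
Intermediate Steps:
X(V, K) = -2
R = 705/2 (R = -(-18 - 12)*(25 + 22)/4 = -(-15)*47/2 = -¼*(-1410) = 705/2 ≈ 352.50)
j(O) = (-2 + O)² (j(O) = (O - 2)² = (-2 + O)²)
(j(4) + R)² = ((-2 + 4)² + 705/2)² = (2² + 705/2)² = (4 + 705/2)² = (713/2)² = 508369/4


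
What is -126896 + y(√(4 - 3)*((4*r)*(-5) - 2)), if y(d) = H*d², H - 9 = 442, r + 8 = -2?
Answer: 17554108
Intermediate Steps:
r = -10 (r = -8 - 2 = -10)
H = 451 (H = 9 + 442 = 451)
y(d) = 451*d²
-126896 + y(√(4 - 3)*((4*r)*(-5) - 2)) = -126896 + 451*(√(4 - 3)*((4*(-10))*(-5) - 2))² = -126896 + 451*(√1*(-40*(-5) - 2))² = -126896 + 451*(1*(200 - 2))² = -126896 + 451*(1*198)² = -126896 + 451*198² = -126896 + 451*39204 = -126896 + 17681004 = 17554108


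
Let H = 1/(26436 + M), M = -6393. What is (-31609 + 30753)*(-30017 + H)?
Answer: 514995904880/20043 ≈ 2.5695e+7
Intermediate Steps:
H = 1/20043 (H = 1/(26436 - 6393) = 1/20043 ≈ 4.9893e-5)
(-31609 + 30753)*(-30017 + H) = (-31609 + 30753)*(-30017 + 1/20043) = -856*(-601630730/20043) = 514995904880/20043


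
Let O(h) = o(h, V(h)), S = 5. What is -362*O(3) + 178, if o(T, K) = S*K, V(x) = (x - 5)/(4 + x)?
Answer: 4866/7 ≈ 695.14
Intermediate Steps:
V(x) = (-5 + x)/(4 + x)
o(T, K) = 5*K
O(h) = 5*(-5 + h)/(4 + h) (O(h) = 5*((-5 + h)/(4 + h)) = 5*(-5 + h)/(4 + h))
-362*O(3) + 178 = -1810*(-5 + 3)/(4 + 3) + 178 = -1810*(-2)/7 + 178 = -362*(-10/7) + 178 = 3620/7 + 178 = 4866/7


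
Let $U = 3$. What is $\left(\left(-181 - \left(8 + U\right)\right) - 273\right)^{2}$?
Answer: $216225$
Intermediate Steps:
$\left(\left(-181 - \left(8 + U\right)\right) - 273\right)^{2} = \left(\left(-181 - \left(8 + 3\right)\right) - 273\right)^{2} = \left(\left(-181 - 11\right) - 273\right)^{2} = \left(-192 - 273\right)^{2} = \left(-465\right)^{2} = 216225$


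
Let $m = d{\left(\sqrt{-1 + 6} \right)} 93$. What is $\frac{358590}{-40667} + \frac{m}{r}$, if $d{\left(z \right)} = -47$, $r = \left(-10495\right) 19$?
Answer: $- \frac{71326883493}{8109203135} \approx -8.7958$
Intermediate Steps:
$r = -199405$
$m = -4371$ ($m = \left(-47\right) 93 = -4371$)
$\frac{358590}{-40667} + \frac{m}{r} = \frac{358590}{-40667} - \frac{4371}{-199405} = 358590 \left(- \frac{1}{40667}\right) - - \frac{4371}{199405} = - \frac{358590}{40667} + \frac{4371}{199405} = - \frac{71326883493}{8109203135}$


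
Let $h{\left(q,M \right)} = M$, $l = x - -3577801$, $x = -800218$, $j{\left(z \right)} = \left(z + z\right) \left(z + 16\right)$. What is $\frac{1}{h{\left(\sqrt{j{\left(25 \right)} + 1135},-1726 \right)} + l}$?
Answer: $\frac{1}{2775857} \approx 3.6025 \cdot 10^{-7}$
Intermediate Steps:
$j{\left(z \right)} = 2 z \left(16 + z\right)$
$l = 2777583$ ($l = -800218 - -3577801 = -800218 + 3577801 = 2777583$)
$\frac{1}{h{\left(\sqrt{j{\left(25 \right)} + 1135},-1726 \right)} + l} = \frac{1}{-1726 + 2777583} = \frac{1}{2775857}$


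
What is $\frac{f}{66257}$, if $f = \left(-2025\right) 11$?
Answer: $- \frac{22275}{66257} \approx -0.33619$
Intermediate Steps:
$f = -22275$
$\frac{f}{66257} = - \frac{22275}{66257}$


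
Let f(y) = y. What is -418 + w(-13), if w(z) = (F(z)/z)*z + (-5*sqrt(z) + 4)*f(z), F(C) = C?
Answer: -483 + 65*I*sqrt(13) ≈ -483.0 + 234.36*I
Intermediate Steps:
w(z) = z + z*(4 - 5*sqrt(z)) (w(z) = (z/z)*z + (-5*sqrt(z) + 4)*z = 1*z + (4 - 5*sqrt(z))*z = z + z*(4 - 5*sqrt(z)))
-418 + w(-13) = -418 + (-(-65)*I*sqrt(13) + 5*(-13)) = -418 + (-(-65)*I*sqrt(13) - 65) = -418 + (65*I*sqrt(13) - 65) = -418 + (-65 + 65*I*sqrt(13)) = -483 + 65*I*sqrt(13)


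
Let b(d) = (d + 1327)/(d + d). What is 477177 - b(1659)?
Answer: 791635150/1659 ≈ 4.7718e+5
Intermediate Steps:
b(d) = (1327 + d)/(2*d) (b(d) = (1327 + d)/((2*d)) = (1327 + d)*(1/(2*d)) = (1327 + d)/(2*d))
477177 - b(1659) = 477177 - (1327 + 1659)/(2*1659) = 477177 - 2986/(2*1659) = 477177 - 1*1493/1659 = 477177 - 1493/1659 = 791635150/1659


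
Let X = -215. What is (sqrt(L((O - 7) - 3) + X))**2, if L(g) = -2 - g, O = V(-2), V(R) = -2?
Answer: -205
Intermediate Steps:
O = -2
(sqrt(L((O - 7) - 3) + X))**2 = (sqrt((-2 - ((-2 - 7) - 3)) - 215))**2 = (sqrt((-2 - (-9 - 3)) - 215))**2 = (sqrt((-2 - 1*(-12)) - 215))**2 = (sqrt((-2 + 12) - 215))**2 = (sqrt(10 - 215))**2 = (sqrt(-205))**2 = (I*sqrt(205))**2 = -205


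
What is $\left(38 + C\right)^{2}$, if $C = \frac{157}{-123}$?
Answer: $\frac{20403289}{15129} \approx 1348.6$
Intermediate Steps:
$C = - \frac{157}{123}$ ($C = 157 \left(- \frac{1}{123}\right) = - \frac{157}{123} \approx -1.2764$)
$\left(38 + C\right)^{2} = \left(38 - \frac{157}{123}\right)^{2} = \left(\frac{4517}{123}\right)^{2} = \frac{20403289}{15129}$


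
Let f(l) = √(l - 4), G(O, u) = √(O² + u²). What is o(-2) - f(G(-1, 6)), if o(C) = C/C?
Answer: 1 - √(-4 + √37) ≈ -0.44318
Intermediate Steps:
o(C) = 1
f(l) = √(-4 + l)
o(-2) - f(G(-1, 6)) = 1 - √(-4 + √((-1)² + 6²)) = 1 - √(-4 + √(1 + 36)) = 1 - √(-4 + √37)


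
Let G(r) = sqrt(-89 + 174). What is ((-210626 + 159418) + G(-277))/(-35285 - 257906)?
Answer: 51208/293191 - sqrt(85)/293191 ≈ 0.17463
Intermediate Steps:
G(r) = sqrt(85)
((-210626 + 159418) + G(-277))/(-35285 - 257906) = ((-210626 + 159418) + sqrt(85))/(-35285 - 257906) = (-51208 + sqrt(85))/(-293191) = (-51208 + sqrt(85))*(-1/293191) = 51208/293191 - sqrt(85)/293191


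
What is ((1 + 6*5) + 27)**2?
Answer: 3364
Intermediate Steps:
((1 + 6*5) + 27)**2 = ((1 + 30) + 27)**2 = (31 + 27)**2 = 58**2 = 3364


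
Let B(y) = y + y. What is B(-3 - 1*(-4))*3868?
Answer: 7736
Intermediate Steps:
B(y) = 2*y
B(-3 - 1*(-4))*3868 = (2*(-3 - 1*(-4)))*3868 = (2*(-3 + 4))*3868 = (2*1)*3868 = 2*3868 = 7736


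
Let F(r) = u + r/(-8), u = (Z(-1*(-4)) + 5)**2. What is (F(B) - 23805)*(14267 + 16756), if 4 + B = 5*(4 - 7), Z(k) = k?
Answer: -5887327779/8 ≈ -7.3592e+8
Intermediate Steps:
u = 81 (u = (-1*(-4) + 5)**2 = (4 + 5)**2 = 9**2 = 81)
B = -19 (B = -4 + 5*(4 - 7) = -4 + 5*(-3) = -4 - 15 = -19)
F(r) = 81 - r/8 (F(r) = 81 + r/(-8) = 81 + r*(-1/8) = 81 - r/8)
(F(B) - 23805)*(14267 + 16756) = ((81 - 1/8*(-19)) - 23805)*(14267 + 16756) = ((81 + 19/8) - 23805)*31023 = (667/8 - 23805)*31023 = -189773/8*31023 = -5887327779/8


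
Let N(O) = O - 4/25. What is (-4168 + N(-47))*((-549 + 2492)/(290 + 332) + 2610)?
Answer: -171279127577/15550 ≈ -1.1015e+7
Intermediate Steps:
N(O) = -4/25 + O (N(O) = O - 4*1/25 = O - 4/25 = -4/25 + O)
(-4168 + N(-47))*((-549 + 2492)/(290 + 332) + 2610) = (-4168 + (-4/25 - 47))*((-549 + 2492)/(290 + 332) + 2610) = (-4168 - 1179/25)*(1943/622 + 2610) = -105379*(1943*(1/622) + 2610)/25 = -105379*(1943/622 + 2610)/25 = -105379/25*1625363/622 = -171279127577/15550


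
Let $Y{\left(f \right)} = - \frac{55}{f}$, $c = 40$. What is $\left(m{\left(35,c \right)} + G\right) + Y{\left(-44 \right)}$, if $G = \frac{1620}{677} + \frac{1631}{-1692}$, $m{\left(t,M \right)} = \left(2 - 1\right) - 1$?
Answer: $\frac{767177}{286371} \approx 2.679$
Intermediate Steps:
$m{\left(t,M \right)} = 0$ ($m{\left(t,M \right)} = 1 - 1 = 0$)
$G = \frac{1636853}{1145484}$ ($G = 1620 \cdot \frac{1}{677} + 1631 \left(- \frac{1}{1692}\right) = \frac{1620}{677} - \frac{1631}{1692} = \frac{1636853}{1145484} \approx 1.429$)
$\left(m{\left(35,c \right)} + G\right) + Y{\left(-44 \right)} = \left(0 + \frac{1636853}{1145484}\right) - \frac{55}{-44} = \frac{1636853}{1145484} - - \frac{5}{4} = \frac{1636853}{1145484} + \frac{5}{4} = \frac{767177}{286371}$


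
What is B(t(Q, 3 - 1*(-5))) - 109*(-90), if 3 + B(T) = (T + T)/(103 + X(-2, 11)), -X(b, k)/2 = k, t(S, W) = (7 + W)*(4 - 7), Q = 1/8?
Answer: 88253/9 ≈ 9805.9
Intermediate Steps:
Q = 1/8 ≈ 0.12500
t(S, W) = -21 - 3*W (t(S, W) = (7 + W)*(-3) = -21 - 3*W)
X(b, k) = -2*k
B(T) = -3 + 2*T/81 (B(T) = -3 + (T + T)/(103 - 2*11) = -3 + (2*T)/(103 - 22) = -3 + (2*T)/81 = -3 + (2*T)*(1/81) = -3 + 2*T/81)
B(t(Q, 3 - 1*(-5))) - 109*(-90) = (-3 + 2*(-21 - 3*(3 - 1*(-5)))/81) - 109*(-90) = (-3 + 2*(-21 - 3*(3 + 5))/81) - 1*(-9810) = (-3 + 2*(-21 - 3*8)/81) + 9810 = (-3 + 2*(-21 - 24)/81) + 9810 = (-3 + (2/81)*(-45)) + 9810 = (-3 - 10/9) + 9810 = -37/9 + 9810 = 88253/9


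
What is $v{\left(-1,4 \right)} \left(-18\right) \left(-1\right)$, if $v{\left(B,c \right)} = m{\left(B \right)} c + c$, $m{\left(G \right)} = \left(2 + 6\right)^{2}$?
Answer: $4680$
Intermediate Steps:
$m{\left(G \right)} = 64$ ($m{\left(G \right)} = 8^{2} = 64$)
$v{\left(B,c \right)} = 65 c$ ($v{\left(B,c \right)} = 64 c + c = 65 c$)
$v{\left(-1,4 \right)} \left(-18\right) \left(-1\right) = 65 \cdot 4 \left(-18\right) \left(-1\right) = 260 \left(-18\right) \left(-1\right) = \left(-4680\right) \left(-1\right) = 4680$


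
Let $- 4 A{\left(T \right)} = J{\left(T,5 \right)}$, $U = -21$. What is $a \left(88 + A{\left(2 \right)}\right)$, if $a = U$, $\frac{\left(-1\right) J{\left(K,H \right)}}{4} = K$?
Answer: $-1890$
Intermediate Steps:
$J{\left(K,H \right)} = - 4 K$
$A{\left(T \right)} = T$ ($A{\left(T \right)} = - \frac{\left(-4\right) T}{4} = T$)
$a = -21$
$a \left(88 + A{\left(2 \right)}\right) = - 21 \left(88 + 2\right) = \left(-21\right) 90 = -1890$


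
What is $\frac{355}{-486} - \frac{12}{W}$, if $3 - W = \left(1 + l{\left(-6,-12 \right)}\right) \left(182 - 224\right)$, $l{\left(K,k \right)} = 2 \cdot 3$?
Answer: $- \frac{4121}{5346} \approx -0.77086$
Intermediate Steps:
$l{\left(K,k \right)} = 6$
$W = 297$ ($W = 3 - \left(1 + 6\right) \left(182 - 224\right) = 3 - 7 \left(-42\right) = 3 - -294 = 3 + 294 = 297$)
$\frac{355}{-486} - \frac{12}{W} = \frac{355}{-486} - \frac{12}{297} = 355 \left(- \frac{1}{486}\right) - \frac{4}{99} = - \frac{355}{486} - \frac{4}{99} = - \frac{4121}{5346}$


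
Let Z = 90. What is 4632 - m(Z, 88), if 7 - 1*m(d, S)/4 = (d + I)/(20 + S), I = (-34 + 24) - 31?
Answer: 124357/27 ≈ 4605.8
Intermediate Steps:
I = -41 (I = -10 - 31 = -41)
m(d, S) = 28 - 4*(-41 + d)/(20 + S) (m(d, S) = 28 - 4*(d - 41)/(20 + S) = 28 - 4*(-41 + d)/(20 + S))
4632 - m(Z, 88) = 4632 - 4*(181 - 1*90 + 7*88)/(20 + 88) = 4632 - 4*(181 - 90 + 616)/108 = 4632 - 4*707/108 = 4632 - 1*707/27 = 4632 - 707/27 = 124357/27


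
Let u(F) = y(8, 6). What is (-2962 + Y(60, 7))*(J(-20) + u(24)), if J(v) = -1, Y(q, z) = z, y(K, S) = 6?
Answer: -14775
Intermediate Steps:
u(F) = 6
(-2962 + Y(60, 7))*(J(-20) + u(24)) = (-2962 + 7)*(-1 + 6) = -2955*5 = -14775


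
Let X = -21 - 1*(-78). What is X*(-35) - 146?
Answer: -2141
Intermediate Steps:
X = 57 (X = -21 + 78 = 57)
X*(-35) - 146 = 57*(-35) - 146 = -1995 - 146 = -2141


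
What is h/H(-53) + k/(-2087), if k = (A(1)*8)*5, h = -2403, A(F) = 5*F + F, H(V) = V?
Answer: 5002341/110611 ≈ 45.225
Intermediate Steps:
A(F) = 6*F
k = 240 (k = ((6*1)*8)*5 = (6*8)*5 = 48*5 = 240)
h/H(-53) + k/(-2087) = -2403/(-53) + 240/(-2087) = -2403*(-1/53) + 240*(-1/2087) = 2403/53 - 240/2087 = 5002341/110611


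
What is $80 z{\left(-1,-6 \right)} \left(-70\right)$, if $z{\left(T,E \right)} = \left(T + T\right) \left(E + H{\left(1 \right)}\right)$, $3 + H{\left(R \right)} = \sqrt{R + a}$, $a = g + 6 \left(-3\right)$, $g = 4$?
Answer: $-100800 + 11200 i \sqrt{13} \approx -1.008 \cdot 10^{5} + 40382.0 i$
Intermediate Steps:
$a = -14$ ($a = 4 + 6 \left(-3\right) = 4 - 18 = -14$)
$H{\left(R \right)} = -3 + \sqrt{-14 + R}$ ($H{\left(R \right)} = -3 + \sqrt{R - 14} = -3 + \sqrt{-14 + R}$)
$z{\left(T,E \right)} = 2 T \left(-3 + E + i \sqrt{13}\right)$ ($z{\left(T,E \right)} = \left(T + T\right) \left(E - \left(3 - \sqrt{-14 + 1}\right)\right) = 2 T \left(E - \left(3 - \sqrt{-13}\right)\right) = 2 T \left(E - \left(3 - i \sqrt{13}\right)\right) = 2 T \left(-3 + E + i \sqrt{13}\right)$)
$80 z{\left(-1,-6 \right)} \left(-70\right) = 80 \cdot 2 \left(-1\right) \left(-3 - 6 + i \sqrt{13}\right) \left(-70\right) = 80 \cdot 2 \left(-1\right) \left(-9 + i \sqrt{13}\right) \left(-70\right) = 80 \left(18 - 2 i \sqrt{13}\right) \left(-70\right) = \left(1440 - 160 i \sqrt{13}\right) \left(-70\right) = -100800 + 11200 i \sqrt{13}$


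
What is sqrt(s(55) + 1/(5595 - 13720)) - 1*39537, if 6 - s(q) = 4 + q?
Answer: -39537 + I*sqrt(5598138)/325 ≈ -39537.0 + 7.2801*I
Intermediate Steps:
s(q) = 2 - q (s(q) = 6 - (4 + q) = 6 + (-4 - q) = 2 - q)
sqrt(s(55) + 1/(5595 - 13720)) - 1*39537 = sqrt((2 - 1*55) + 1/(5595 - 13720)) - 1*39537 = sqrt((2 - 55) + 1/(-8125)) - 39537 = sqrt(-53 - 1/8125) - 39537 = sqrt(-430626/8125) - 39537 = I*sqrt(5598138)/325 - 39537 = -39537 + I*sqrt(5598138)/325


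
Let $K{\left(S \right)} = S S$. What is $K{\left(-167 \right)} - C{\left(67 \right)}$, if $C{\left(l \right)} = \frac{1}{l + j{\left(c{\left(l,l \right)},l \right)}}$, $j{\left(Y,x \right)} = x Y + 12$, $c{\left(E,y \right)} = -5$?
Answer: $\frac{7139585}{256} \approx 27889.0$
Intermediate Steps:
$K{\left(S \right)} = S^{2}$
$j{\left(Y,x \right)} = 12 + Y x$ ($j{\left(Y,x \right)} = Y x + 12 = 12 + Y x$)
$C{\left(l \right)} = \frac{1}{12 - 4 l}$ ($C{\left(l \right)} = \frac{1}{l - \left(-12 + 5 l\right)} = \frac{1}{12 - 4 l}$)
$K{\left(-167 \right)} - C{\left(67 \right)} = \left(-167\right)^{2} - - \frac{1}{-12 + 4 \cdot 67} = 27889 - - \frac{1}{-12 + 268} = 27889 - - \frac{1}{256} = 27889 + \frac{1}{256} = \frac{7139585}{256}$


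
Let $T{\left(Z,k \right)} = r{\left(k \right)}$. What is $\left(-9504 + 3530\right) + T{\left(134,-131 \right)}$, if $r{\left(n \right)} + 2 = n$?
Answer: $-6107$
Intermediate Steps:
$r{\left(n \right)} = -2 + n$
$T{\left(Z,k \right)} = -2 + k$
$\left(-9504 + 3530\right) + T{\left(134,-131 \right)} = \left(-9504 + 3530\right) - 133 = -5974 - 133 = -6107$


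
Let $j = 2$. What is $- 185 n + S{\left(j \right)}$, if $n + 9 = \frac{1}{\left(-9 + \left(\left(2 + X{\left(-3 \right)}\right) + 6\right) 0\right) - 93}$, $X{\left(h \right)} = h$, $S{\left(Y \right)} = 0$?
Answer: $\frac{170015}{102} \approx 1666.8$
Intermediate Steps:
$n = - \frac{919}{102}$ ($n = -9 + \frac{1}{\left(-9 + \left(\left(2 - 3\right) + 6\right) 0\right) - 93} = -9 + \frac{1}{\left(-9 + \left(-1 + 6\right) 0\right) - 93} = -9 + \frac{1}{\left(-9 + 5 \cdot 0\right) - 93} = -9 + \frac{1}{\left(-9 + 0\right) - 93} = -9 + \frac{1}{-9 - 93} = -9 + \frac{1}{-102} = -9 - \frac{1}{102} = - \frac{919}{102} \approx -9.0098$)
$- 185 n + S{\left(j \right)} = \left(-185\right) \left(- \frac{919}{102}\right) + 0 = \frac{170015}{102} + 0 = \frac{170015}{102}$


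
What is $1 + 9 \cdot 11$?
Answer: $100$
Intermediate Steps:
$1 + 9 \cdot 11 = 1 + 99 = 100$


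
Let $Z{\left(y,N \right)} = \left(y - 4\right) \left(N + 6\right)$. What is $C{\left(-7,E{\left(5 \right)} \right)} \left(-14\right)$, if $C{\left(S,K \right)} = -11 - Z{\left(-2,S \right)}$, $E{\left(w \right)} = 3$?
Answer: $238$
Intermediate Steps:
$Z{\left(y,N \right)} = \left(-4 + y\right) \left(6 + N\right)$
$C{\left(S,K \right)} = 25 + 6 S$ ($C{\left(S,K \right)} = -11 - \left(-24 - 4 S + 6 \left(-2\right) + S \left(-2\right)\right) = -11 - \left(-24 - 4 S - 12 - 2 S\right) = -11 - \left(-36 - 6 S\right) = -11 + \left(36 + 6 S\right) = 25 + 6 S$)
$C{\left(-7,E{\left(5 \right)} \right)} \left(-14\right) = \left(25 + 6 \left(-7\right)\right) \left(-14\right) = \left(25 - 42\right) \left(-14\right) = \left(-17\right) \left(-14\right) = 238$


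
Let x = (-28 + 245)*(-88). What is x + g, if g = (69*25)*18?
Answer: 11954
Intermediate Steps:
x = -19096 (x = 217*(-88) = -19096)
g = 31050 (g = 1725*18 = 31050)
x + g = -19096 + 31050 = 11954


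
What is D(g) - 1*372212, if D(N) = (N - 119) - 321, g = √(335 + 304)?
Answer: -372652 + 3*√71 ≈ -3.7263e+5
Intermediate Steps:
g = 3*√71 (g = √639 = 3*√71 ≈ 25.278)
D(N) = -440 + N (D(N) = (-119 + N) - 321 = -440 + N)
D(g) - 1*372212 = (-440 + 3*√71) - 1*372212 = (-440 + 3*√71) - 372212 = -372652 + 3*√71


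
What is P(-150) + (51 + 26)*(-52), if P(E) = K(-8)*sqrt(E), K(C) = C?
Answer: -4004 - 40*I*sqrt(6) ≈ -4004.0 - 97.98*I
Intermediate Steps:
P(E) = -8*sqrt(E)
P(-150) + (51 + 26)*(-52) = -40*I*sqrt(6) + (51 + 26)*(-52) = -40*I*sqrt(6) + 77*(-52) = -40*I*sqrt(6) - 4004 = -4004 - 40*I*sqrt(6)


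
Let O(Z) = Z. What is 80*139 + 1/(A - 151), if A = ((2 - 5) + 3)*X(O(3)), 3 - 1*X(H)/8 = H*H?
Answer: 1679119/151 ≈ 11120.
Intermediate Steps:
X(H) = 24 - 8*H² (X(H) = 24 - 8*H*H = 24 - 8*H²)
A = 0 (A = ((2 - 5) + 3)*(24 - 8*3²) = (-3 + 3)*(24 - 8*9) = 0*(24 - 72) = 0*(-48) = 0)
80*139 + 1/(A - 151) = 80*139 + 1/(0 - 151) = 11120 + 1/(-151) = 11120 - 1/151 = 1679119/151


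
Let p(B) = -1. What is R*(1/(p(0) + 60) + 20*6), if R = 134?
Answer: 948854/59 ≈ 16082.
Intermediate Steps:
R*(1/(p(0) + 60) + 20*6) = 134*(1/(-1 + 60) + 20*6) = 134*(1/59 + 120) = 134*(7081/59) = 948854/59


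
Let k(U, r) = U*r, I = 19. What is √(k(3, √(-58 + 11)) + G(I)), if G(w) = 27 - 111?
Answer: √(-84 + 3*I*√47) ≈ 1.1138 + 9.2326*I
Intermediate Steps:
G(w) = -84
√(k(3, √(-58 + 11)) + G(I)) = √(3*√(-58 + 11) - 84) = √(3*√(-47) - 84) = √(3*(I*√47) - 84) = √(3*I*√47 - 84) = √(-84 + 3*I*√47)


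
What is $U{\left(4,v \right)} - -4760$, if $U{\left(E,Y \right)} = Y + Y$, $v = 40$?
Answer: $4840$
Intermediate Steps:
$U{\left(E,Y \right)} = 2 Y$
$U{\left(4,v \right)} - -4760 = 2 \cdot 40 - -4760 = 80 + 4760 = 4840$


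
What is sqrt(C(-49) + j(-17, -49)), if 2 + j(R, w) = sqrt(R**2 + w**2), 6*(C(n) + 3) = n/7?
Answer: sqrt(-222 + 36*sqrt(2690))/6 ≈ 6.7601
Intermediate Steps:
C(n) = -3 + n/42 (C(n) = -3 + (n/7)/6 = -3 + n/42)
j(R, w) = -2 + sqrt(R**2 + w**2)
sqrt(C(-49) + j(-17, -49)) = sqrt((-3 + (1/42)*(-49)) + (-2 + sqrt((-17)**2 + (-49)**2))) = sqrt((-3 - 7/6) + (-2 + sqrt(289 + 2401))) = sqrt(-25/6 + (-2 + sqrt(2690))) = sqrt(-37/6 + sqrt(2690))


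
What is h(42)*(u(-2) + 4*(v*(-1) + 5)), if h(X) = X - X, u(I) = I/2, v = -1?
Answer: 0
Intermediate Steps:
u(I) = I/2 (u(I) = I*(½) = I/2)
h(X) = 0
h(42)*(u(-2) + 4*(v*(-1) + 5)) = 0*((½)*(-2) + 4*(-1*(-1) + 5)) = 0*(-1 + 4*(1 + 5)) = 0*(-1 + 4*6) = 0*(-1 + 24) = 0*23 = 0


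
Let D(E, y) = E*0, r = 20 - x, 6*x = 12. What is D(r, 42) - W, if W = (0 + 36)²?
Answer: -1296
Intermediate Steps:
x = 2 (x = (⅙)*12 = 2)
r = 18 (r = 20 - 1*2 = 20 - 2 = 18)
D(E, y) = 0
W = 1296 (W = 36² = 1296)
D(r, 42) - W = 0 - 1*1296 = 0 - 1296 = -1296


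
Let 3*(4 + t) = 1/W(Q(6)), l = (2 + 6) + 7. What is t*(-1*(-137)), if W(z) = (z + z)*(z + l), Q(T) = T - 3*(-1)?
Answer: -710071/1296 ≈ -547.89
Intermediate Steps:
l = 15 (l = 8 + 7 = 15)
Q(T) = 3 + T (Q(T) = T + 3 = 3 + T)
W(z) = 2*z*(15 + z) (W(z) = (z + z)*(z + 15) = (2*z)*(15 + z) = 2*z*(15 + z))
t = -5183/1296 (t = -4 + 1/(3*((2*(3 + 6)*(15 + (3 + 6))))) = -4 + 1/(3*((2*9*(15 + 9)))) = -4 + 1/(3*((2*9*24))) = -4 + (1/3)/432 = -4 + (1/3)*(1/432) = -4 + 1/1296 = -5183/1296 ≈ -3.9992)
t*(-1*(-137)) = -(-5183)*(-137)/1296 = -5183/1296*137 = -710071/1296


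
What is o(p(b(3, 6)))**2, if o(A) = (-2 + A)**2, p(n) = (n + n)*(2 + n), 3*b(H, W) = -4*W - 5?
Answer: 2999325204736/6561 ≈ 4.5714e+8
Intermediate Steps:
b(H, W) = -5/3 - 4*W/3 (b(H, W) = (-4*W - 5)/3 = (-5 - 4*W)/3 = -5/3 - 4*W/3)
p(n) = 2*n*(2 + n) (p(n) = (2*n)*(2 + n) = 2*n*(2 + n))
o(p(b(3, 6)))**2 = ((-2 + 2*(-5/3 - 4/3*6)*(2 + (-5/3 - 4/3*6)))**2)**2 = ((-2 + 2*(-5/3 - 8)*(2 + (-5/3 - 8)))**2)**2 = ((-2 + 2*(-29/3)*(2 - 29/3))**2)**2 = ((-2 + 2*(-29/3)*(-23/3))**2)**2 = ((-2 + 1334/9)**2)**2 = ((1316/9)**2)**2 = (1731856/81)**2 = 2999325204736/6561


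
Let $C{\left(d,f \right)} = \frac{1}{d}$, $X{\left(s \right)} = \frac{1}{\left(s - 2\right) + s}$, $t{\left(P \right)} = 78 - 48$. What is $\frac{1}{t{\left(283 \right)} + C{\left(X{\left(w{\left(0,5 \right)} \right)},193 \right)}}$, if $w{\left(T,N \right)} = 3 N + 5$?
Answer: $\frac{1}{68} \approx 0.014706$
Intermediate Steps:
$w{\left(T,N \right)} = 5 + 3 N$
$t{\left(P \right)} = 30$
$X{\left(s \right)} = \frac{1}{-2 + 2 s}$ ($X{\left(s \right)} = \frac{1}{\left(-2 + s\right) + s} = \frac{1}{-2 + 2 s}$)
$\frac{1}{t{\left(283 \right)} + C{\left(X{\left(w{\left(0,5 \right)} \right)},193 \right)}} = \frac{1}{30 + \frac{1}{\frac{1}{2} \frac{1}{-1 + \left(5 + 3 \cdot 5\right)}}} = \frac{1}{30 + \frac{1}{\frac{1}{2} \frac{1}{-1 + \left(5 + 15\right)}}} = \frac{1}{30 + \frac{1}{\frac{1}{2} \frac{1}{-1 + 20}}} = \frac{1}{30 + \frac{1}{\frac{1}{2} \cdot \frac{1}{19}}} = \frac{1}{30 + \frac{1}{\frac{1}{38}}} = \frac{1}{30 + 38} = \frac{1}{68}$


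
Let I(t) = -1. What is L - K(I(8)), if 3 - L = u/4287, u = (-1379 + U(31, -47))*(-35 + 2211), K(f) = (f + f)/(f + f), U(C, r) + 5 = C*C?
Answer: 309674/1429 ≈ 216.71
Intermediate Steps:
U(C, r) = -5 + C² (U(C, r) = -5 + C*C = -5 + C²)
K(f) = 1 (K(f) = (2*f)/((2*f)) = (2*f)*(1/(2*f)) = 1)
u = -920448 (u = (-1379 + (-5 + 31²))*(-35 + 2211) = (-1379 + (-5 + 961))*2176 = (-1379 + 956)*2176 = -423*2176 = -920448)
L = 311103/1429 (L = 3 - (-920448)/4287 = 3 - 1*(-306816/1429) = 3 + 306816/1429 = 311103/1429 ≈ 217.71)
L - K(I(8)) = 311103/1429 - 1*1 = 311103/1429 - 1 = 309674/1429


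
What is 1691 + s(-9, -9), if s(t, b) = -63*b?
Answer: 2258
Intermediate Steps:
1691 + s(-9, -9) = 1691 - 63*(-9) = 1691 + 567 = 2258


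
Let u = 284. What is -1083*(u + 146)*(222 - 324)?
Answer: 47500380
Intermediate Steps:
-1083*(u + 146)*(222 - 324) = -1083*(284 + 146)*(222 - 324) = -465690*(-102) = -1083*(-43860) = 47500380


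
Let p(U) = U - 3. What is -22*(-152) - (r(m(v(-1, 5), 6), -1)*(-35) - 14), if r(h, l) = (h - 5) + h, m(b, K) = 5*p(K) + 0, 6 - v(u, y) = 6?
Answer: 4233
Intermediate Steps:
p(U) = -3 + U
v(u, y) = 0 (v(u, y) = 6 - 1*6 = 6 - 6 = 0)
m(b, K) = -15 + 5*K (m(b, K) = 5*(-3 + K) + 0 = (-15 + 5*K) + 0 = -15 + 5*K)
r(h, l) = -5 + 2*h (r(h, l) = (-5 + h) + h = -5 + 2*h)
-22*(-152) - (r(m(v(-1, 5), 6), -1)*(-35) - 14) = -22*(-152) - ((-5 + 2*(-15 + 5*6))*(-35) - 14) = 3344 - ((-5 + 2*(-15 + 30))*(-35) - 14) = 3344 - ((-5 + 2*15)*(-35) - 14) = 3344 - ((-5 + 30)*(-35) - 14) = 3344 - (25*(-35) - 14) = 3344 - (-875 - 14) = 3344 - 1*(-889) = 3344 + 889 = 4233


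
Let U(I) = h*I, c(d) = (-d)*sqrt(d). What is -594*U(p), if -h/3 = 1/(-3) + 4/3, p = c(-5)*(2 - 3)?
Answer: -8910*I*sqrt(5) ≈ -19923.0*I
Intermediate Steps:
c(d) = -d**(3/2)
p = -5*I*sqrt(5) (p = (-(-5)**(3/2))*(2 - 3) = -(-5)*I*sqrt(5)*(-1) = (5*I*sqrt(5))*(-1) = -5*I*sqrt(5) ≈ -11.18*I)
h = -3 (h = -3*(1/(-3) + 4/3) = -3*(1*(-1/3) + 4*(1/3)) = -3*(-1/3 + 4/3) = -3*1 = -3)
U(I) = -3*I
-594*U(p) = -(-1782)*(-5*I*sqrt(5)) = -8910*I*sqrt(5)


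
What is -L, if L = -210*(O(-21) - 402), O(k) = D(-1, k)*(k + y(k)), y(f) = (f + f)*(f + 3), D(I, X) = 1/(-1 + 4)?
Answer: -32970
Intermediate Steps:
D(I, X) = ⅓ (D(I, X) = 1/3 = ⅓)
y(f) = 2*f*(3 + f) (y(f) = (2*f)*(3 + f) = 2*f*(3 + f))
O(k) = k/3 + 2*k*(3 + k)/3 (O(k) = (k + 2*k*(3 + k))/3 = k/3 + 2*k*(3 + k)/3)
L = 32970 (L = -210*((⅓)*(-21)*(7 + 2*(-21)) - 402) = -210*((⅓)*(-21)*(7 - 42) - 402) = -210*((⅓)*(-21)*(-35) - 402) = -210*(245 - 402) = -210*(-157) = 32970)
-L = -1*32970 = -32970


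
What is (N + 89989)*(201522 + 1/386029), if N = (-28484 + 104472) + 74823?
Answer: 2676090763181600/55147 ≈ 4.8527e+10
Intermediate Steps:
N = 150811 (N = 75988 + 74823 = 150811)
(N + 89989)*(201522 + 1/386029) = (150811 + 89989)*(201522 + 1/386029) = 240800*(201522 + 1/386029) = 240800*(77793336139/386029) = 2676090763181600/55147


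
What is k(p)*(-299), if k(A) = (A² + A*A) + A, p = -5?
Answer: -13455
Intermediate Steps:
k(A) = A + 2*A² (k(A) = (A² + A²) + A = 2*A² + A = A + 2*A²)
k(p)*(-299) = -5*(1 + 2*(-5))*(-299) = -5*(1 - 10)*(-299) = -5*(-9)*(-299) = 45*(-299) = -13455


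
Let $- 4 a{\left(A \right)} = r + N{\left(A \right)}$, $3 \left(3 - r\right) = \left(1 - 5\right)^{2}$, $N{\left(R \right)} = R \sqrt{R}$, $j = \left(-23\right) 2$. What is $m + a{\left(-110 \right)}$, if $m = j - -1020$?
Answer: $\frac{11695}{12} + \frac{55 i \sqrt{110}}{2} \approx 974.58 + 288.42 i$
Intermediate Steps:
$j = -46$
$N{\left(R \right)} = R^{\frac{3}{2}}$
$r = - \frac{7}{3}$ ($r = 3 - \frac{\left(1 - 5\right)^{2}}{3} = 3 - \frac{\left(-4\right)^{2}}{3} = 3 - \frac{16}{3} = - \frac{7}{3} \approx -2.3333$)
$a{\left(A \right)} = \frac{7}{12} - \frac{A^{\frac{3}{2}}}{4}$ ($a{\left(A \right)} = - \frac{- \frac{7}{3} + A^{\frac{3}{2}}}{4} = \frac{7}{12} - \frac{A^{\frac{3}{2}}}{4}$)
$m = 974$ ($m = -46 - -1020 = -46 + 1020 = 974$)
$m + a{\left(-110 \right)} = 974 + \left(\frac{7}{12} - \frac{\left(-110\right)^{\frac{3}{2}}}{4}\right) = 974 + \left(\frac{7}{12} - \frac{\left(-110\right) i \sqrt{110}}{4}\right) = 974 + \left(\frac{7}{12} + \frac{55 i \sqrt{110}}{2}\right) = \frac{11695}{12} + \frac{55 i \sqrt{110}}{2}$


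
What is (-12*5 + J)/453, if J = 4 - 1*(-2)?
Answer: -18/151 ≈ -0.11921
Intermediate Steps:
J = 6 (J = 4 + 2 = 6)
(-12*5 + J)/453 = (-12*5 + 6)/453 = (-60 + 6)*(1/453) = -54*1/453 = -18/151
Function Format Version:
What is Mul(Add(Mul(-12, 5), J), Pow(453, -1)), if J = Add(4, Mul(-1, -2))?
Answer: Rational(-18, 151) ≈ -0.11921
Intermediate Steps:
J = 6 (J = Add(4, 2) = 6)
Mul(Add(Mul(-12, 5), J), Pow(453, -1)) = Mul(Add(Mul(-12, 5), 6), Pow(453, -1)) = Mul(Add(-60, 6), Rational(1, 453)) = Mul(-54, Rational(1, 453)) = Rational(-18, 151)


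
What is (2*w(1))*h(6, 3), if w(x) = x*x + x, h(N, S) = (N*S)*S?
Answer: 216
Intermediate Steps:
h(N, S) = N*S²
w(x) = x + x² (w(x) = x² + x = x + x²)
(2*w(1))*h(6, 3) = (2*(1*(1 + 1)))*(6*3²) = (2*(1*2))*(6*9) = (2*2)*54 = 4*54 = 216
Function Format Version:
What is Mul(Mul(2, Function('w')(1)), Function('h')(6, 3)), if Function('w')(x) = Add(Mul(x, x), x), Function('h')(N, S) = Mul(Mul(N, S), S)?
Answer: 216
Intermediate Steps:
Function('h')(N, S) = Mul(N, Pow(S, 2))
Function('w')(x) = Add(x, Pow(x, 2)) (Function('w')(x) = Add(Pow(x, 2), x) = Add(x, Pow(x, 2)))
Mul(Mul(2, Function('w')(1)), Function('h')(6, 3)) = Mul(Mul(2, Mul(1, Add(1, 1))), Mul(6, Pow(3, 2))) = Mul(Mul(2, Mul(1, 2)), Mul(6, 9)) = Mul(Mul(2, 2), 54) = Mul(4, 54) = 216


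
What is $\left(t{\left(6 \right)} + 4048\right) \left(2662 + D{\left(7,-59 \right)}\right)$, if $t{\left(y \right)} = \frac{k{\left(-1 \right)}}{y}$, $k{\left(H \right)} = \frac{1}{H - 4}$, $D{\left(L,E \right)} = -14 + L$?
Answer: $\frac{21494703}{2} \approx 1.0747 \cdot 10^{7}$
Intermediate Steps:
$k{\left(H \right)} = \frac{1}{-4 + H}$
$t{\left(y \right)} = - \frac{1}{5 y}$ ($t{\left(y \right)} = \frac{1}{\left(-4 - 1\right) y} = \frac{1}{\left(-5\right) y} = - \frac{1}{5 y}$)
$\left(t{\left(6 \right)} + 4048\right) \left(2662 + D{\left(7,-59 \right)}\right) = \left(- \frac{1}{5 \cdot 6} + 4048\right) \left(2662 + \left(-14 + 7\right)\right) = \left(\left(- \frac{1}{5}\right) \frac{1}{6} + 4048\right) \left(2662 - 7\right) = \left(- \frac{1}{30} + 4048\right) 2655 = \frac{121439}{30} \cdot 2655 = \frac{21494703}{2}$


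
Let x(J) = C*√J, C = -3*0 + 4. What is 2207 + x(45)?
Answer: 2207 + 12*√5 ≈ 2233.8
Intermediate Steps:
C = 4 (C = 0 + 4 = 4)
x(J) = 4*√J
2207 + x(45) = 2207 + 4*√45 = 2207 + 4*(3*√5) = 2207 + 12*√5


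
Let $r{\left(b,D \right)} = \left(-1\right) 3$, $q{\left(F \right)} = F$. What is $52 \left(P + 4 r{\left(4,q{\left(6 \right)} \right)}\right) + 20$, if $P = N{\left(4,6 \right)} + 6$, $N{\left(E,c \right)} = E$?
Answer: $-84$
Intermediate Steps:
$r{\left(b,D \right)} = -3$
$P = 10$ ($P = 4 + 6 = 10$)
$52 \left(P + 4 r{\left(4,q{\left(6 \right)} \right)}\right) + 20 = 52 \left(10 + 4 \left(-3\right)\right) + 20 = 52 \left(10 - 12\right) + 20 = 52 \left(-2\right) + 20 = -104 + 20 = -84$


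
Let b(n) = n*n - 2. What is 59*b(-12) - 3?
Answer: 8375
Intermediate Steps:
b(n) = -2 + n**2 (b(n) = n**2 - 2 = -2 + n**2)
59*b(-12) - 3 = 59*(-2 + (-12)**2) - 3 = 59*(-2 + 144) - 3 = 59*142 - 3 = 8378 - 3 = 8375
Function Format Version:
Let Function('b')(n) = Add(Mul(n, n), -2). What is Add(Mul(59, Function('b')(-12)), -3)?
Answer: 8375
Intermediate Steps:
Function('b')(n) = Add(-2, Pow(n, 2)) (Function('b')(n) = Add(Pow(n, 2), -2) = Add(-2, Pow(n, 2)))
Add(Mul(59, Function('b')(-12)), -3) = Add(Mul(59, Add(-2, Pow(-12, 2))), -3) = Add(Mul(59, Add(-2, 144)), -3) = Add(Mul(59, 142), -3) = Add(8378, -3) = 8375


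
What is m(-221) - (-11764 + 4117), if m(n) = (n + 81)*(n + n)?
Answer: 69527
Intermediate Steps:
m(n) = 2*n*(81 + n) (m(n) = (81 + n)*(2*n) = 2*n*(81 + n))
m(-221) - (-11764 + 4117) = 2*(-221)*(81 - 221) - (-11764 + 4117) = 2*(-221)*(-140) - 1*(-7647) = 61880 + 7647 = 69527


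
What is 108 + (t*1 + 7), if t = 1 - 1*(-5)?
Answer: 121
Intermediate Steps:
t = 6 (t = 1 + 5 = 6)
108 + (t*1 + 7) = 108 + (6*1 + 7) = 108 + (6 + 7) = 108 + 13 = 121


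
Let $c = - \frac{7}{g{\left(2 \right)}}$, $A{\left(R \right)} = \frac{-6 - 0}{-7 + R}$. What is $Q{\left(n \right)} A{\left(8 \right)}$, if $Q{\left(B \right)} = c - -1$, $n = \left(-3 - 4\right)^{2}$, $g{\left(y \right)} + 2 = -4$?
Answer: $-13$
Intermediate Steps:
$g{\left(y \right)} = -6$ ($g{\left(y \right)} = -2 - 4 = -6$)
$A{\left(R \right)} = - \frac{6}{-7 + R}$ ($A{\left(R \right)} = \frac{-6 + 0}{-7 + R} = - \frac{6}{-7 + R}$)
$n = 49$ ($n = \left(-7\right)^{2} = 49$)
$c = \frac{7}{6}$ ($c = - \frac{7}{-6} = \left(-7\right) \left(- \frac{1}{6}\right) = \frac{7}{6} \approx 1.1667$)
$Q{\left(B \right)} = \frac{13}{6}$ ($Q{\left(B \right)} = \frac{7}{6} - -1 = \frac{7}{6} + 1 = \frac{13}{6}$)
$Q{\left(n \right)} A{\left(8 \right)} = \frac{13 \left(- \frac{6}{-7 + 8}\right)}{6} = \frac{13 \left(- \frac{6}{1}\right)}{6} = \frac{13 \left(\left(-6\right) 1\right)}{6} = \frac{13}{6} \left(-6\right) = -13$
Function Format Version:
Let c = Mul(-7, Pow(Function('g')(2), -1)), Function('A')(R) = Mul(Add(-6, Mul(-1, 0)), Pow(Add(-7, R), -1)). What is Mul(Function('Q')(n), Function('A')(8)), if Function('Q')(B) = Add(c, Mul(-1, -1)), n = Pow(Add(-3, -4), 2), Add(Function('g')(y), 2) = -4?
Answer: -13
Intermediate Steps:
Function('g')(y) = -6 (Function('g')(y) = Add(-2, -4) = -6)
Function('A')(R) = Mul(-6, Pow(Add(-7, R), -1)) (Function('A')(R) = Mul(Add(-6, 0), Pow(Add(-7, R), -1)) = Mul(-6, Pow(Add(-7, R), -1)))
n = 49 (n = Pow(-7, 2) = 49)
c = Rational(7, 6) (c = Mul(-7, Pow(-6, -1)) = Mul(-7, Rational(-1, 6)) = Rational(7, 6) ≈ 1.1667)
Function('Q')(B) = Rational(13, 6) (Function('Q')(B) = Add(Rational(7, 6), Mul(-1, -1)) = Add(Rational(7, 6), 1) = Rational(13, 6))
Mul(Function('Q')(n), Function('A')(8)) = Mul(Rational(13, 6), Mul(-6, Pow(Add(-7, 8), -1))) = Mul(Rational(13, 6), Mul(-6, Pow(1, -1))) = Mul(Rational(13, 6), Mul(-6, 1)) = Mul(Rational(13, 6), -6) = -13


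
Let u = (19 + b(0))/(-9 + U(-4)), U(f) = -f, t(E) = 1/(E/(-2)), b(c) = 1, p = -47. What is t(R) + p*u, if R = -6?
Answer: 565/3 ≈ 188.33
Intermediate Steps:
t(E) = -2/E (t(E) = 1/(E*(-1/2)) = 1/(-E/2) = -2/E)
u = -4 (u = (19 + 1)/(-9 - 1*(-4)) = 20/(-9 + 4) = 20/(-5) = 20*(-1/5) = -4)
t(R) + p*u = -2/(-6) - 47*(-4) = -2*(-1/6) + 188 = 1/3 + 188 = 565/3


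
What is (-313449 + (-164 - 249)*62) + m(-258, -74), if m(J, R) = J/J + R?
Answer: -339128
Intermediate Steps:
m(J, R) = 1 + R
(-313449 + (-164 - 249)*62) + m(-258, -74) = (-313449 + (-164 - 249)*62) + (1 - 74) = (-313449 - 413*62) - 73 = (-313449 - 25606) - 73 = -339055 - 73 = -339128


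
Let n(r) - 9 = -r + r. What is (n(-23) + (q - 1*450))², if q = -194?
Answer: 403225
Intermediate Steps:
n(r) = 9 (n(r) = 9 + (-r + r) = 9 + 0 = 9)
(n(-23) + (q - 1*450))² = (9 + (-194 - 1*450))² = (9 + (-194 - 450))² = (9 - 644)² = (-635)² = 403225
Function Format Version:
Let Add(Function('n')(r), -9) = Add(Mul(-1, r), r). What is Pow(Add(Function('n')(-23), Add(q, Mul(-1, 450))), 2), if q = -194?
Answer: 403225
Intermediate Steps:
Function('n')(r) = 9 (Function('n')(r) = Add(9, Add(Mul(-1, r), r)) = Add(9, 0) = 9)
Pow(Add(Function('n')(-23), Add(q, Mul(-1, 450))), 2) = Pow(Add(9, Add(-194, Mul(-1, 450))), 2) = Pow(Add(9, Add(-194, -450)), 2) = Pow(Add(9, -644), 2) = Pow(-635, 2) = 403225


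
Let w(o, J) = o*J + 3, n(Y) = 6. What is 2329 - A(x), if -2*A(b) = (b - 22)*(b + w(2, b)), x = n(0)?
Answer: 2161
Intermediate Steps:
x = 6
w(o, J) = 3 + J*o (w(o, J) = J*o + 3 = 3 + J*o)
A(b) = -(-22 + b)*(3 + 3*b)/2 (A(b) = -(b - 22)*(b + (3 + b*2))/2 = -(-22 + b)*(b + (3 + 2*b))/2 = -(-22 + b)*(3 + 3*b)/2)
2329 - A(x) = 2329 - (33 - 3/2*6² + (63/2)*6) = 2329 - (33 - 3/2*36 + 189) = 2329 - (33 - 54 + 189) = 2329 - 1*168 = 2329 - 168 = 2161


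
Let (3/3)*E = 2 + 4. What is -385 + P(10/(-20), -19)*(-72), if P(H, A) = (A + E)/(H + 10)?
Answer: -5443/19 ≈ -286.47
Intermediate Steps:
E = 6 (E = 2 + 4 = 6)
P(H, A) = (6 + A)/(10 + H) (P(H, A) = (A + 6)/(H + 10) = (6 + A)/(10 + H))
-385 + P(10/(-20), -19)*(-72) = -385 + ((6 - 19)/(10 + 10/(-20)))*(-72) = -385 + (-13/(10 + 10*(-1/20)))*(-72) = -385 + (-13/(10 - 1/2))*(-72) = -385 + (-13/(19/2))*(-72) = -385 + ((2/19)*(-13))*(-72) = -385 - 26/19*(-72) = -385 + 1872/19 = -5443/19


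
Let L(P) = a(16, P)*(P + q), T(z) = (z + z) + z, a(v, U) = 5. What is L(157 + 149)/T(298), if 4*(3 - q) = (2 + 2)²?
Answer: 1525/894 ≈ 1.7058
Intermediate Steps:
T(z) = 3*z (T(z) = 2*z + z = 3*z)
q = -1 (q = 3 - (2 + 2)²/4 = 3 - ¼*4² = 3 - ¼*16 = 3 - 4 = -1)
L(P) = -5 + 5*P (L(P) = 5*(P - 1) = 5*(-1 + P) = -5 + 5*P)
L(157 + 149)/T(298) = (-5 + 5*(157 + 149))/((3*298)) = (-5 + 5*306)/894 = (-5 + 1530)*(1/894) = 1525*(1/894) = 1525/894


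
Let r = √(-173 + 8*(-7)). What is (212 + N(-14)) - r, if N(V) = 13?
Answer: 225 - I*√229 ≈ 225.0 - 15.133*I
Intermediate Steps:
r = I*√229 (r = √(-173 - 56) = √(-229) = I*√229 ≈ 15.133*I)
(212 + N(-14)) - r = (212 + 13) - I*√229 = 225 - I*√229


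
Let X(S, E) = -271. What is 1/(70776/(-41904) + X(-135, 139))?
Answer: -582/158705 ≈ -0.0036672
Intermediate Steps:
1/(70776/(-41904) + X(-135, 139)) = 1/(70776/(-41904) - 271) = 1/(70776*(-1/41904) - 271) = 1/(-983/582 - 271) = 1/(-158705/582) = -582/158705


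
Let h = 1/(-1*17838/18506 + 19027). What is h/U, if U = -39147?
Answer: -9253/6891747611064 ≈ -1.3426e-9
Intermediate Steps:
h = 9253/176047912 (h = 1/(-17838*1/18506 + 19027) = 1/(-8919/9253 + 19027) = 1/(176047912/9253) = 9253/176047912 ≈ 5.2560e-5)
h/U = (9253/176047912)/(-39147) = (9253/176047912)*(-1/39147) = -9253/6891747611064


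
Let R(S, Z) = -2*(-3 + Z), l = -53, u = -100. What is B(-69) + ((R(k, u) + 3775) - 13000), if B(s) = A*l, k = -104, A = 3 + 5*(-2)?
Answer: -8648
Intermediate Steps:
A = -7 (A = 3 - 10 = -7)
B(s) = 371 (B(s) = -7*(-53) = 371)
R(S, Z) = 6 - 2*Z
B(-69) + ((R(k, u) + 3775) - 13000) = 371 + (((6 - 2*(-100)) + 3775) - 13000) = 371 + (((6 + 200) + 3775) - 13000) = 371 + ((206 + 3775) - 13000) = 371 + (3981 - 13000) = 371 - 9019 = -8648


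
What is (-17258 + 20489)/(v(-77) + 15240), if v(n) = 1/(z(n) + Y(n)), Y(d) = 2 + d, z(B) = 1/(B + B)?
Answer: 103959/490354 ≈ 0.21201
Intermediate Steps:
z(B) = 1/(2*B)
v(n) = 1/(2 + n + 1/(2*n)) (v(n) = 1/(1/(2*n) + (2 + n)) = 1/(2 + n + 1/(2*n)))
(-17258 + 20489)/(v(-77) + 15240) = (-17258 + 20489)/(2*(-77)/(1 + 2*(-77)*(2 - 77)) + 15240) = 3231/(2*(-77)/(1 + 2*(-77)*(-75)) + 15240) = 3231/(2*(-77)/(1 + 11550) + 15240) = 3231/(2*(-77)/11551 + 15240) = 3231/(2*(-77)*(1/11551) + 15240) = 3231/(-154/11551 + 15240) = 3231/(176037086/11551) = 3231*(11551/176037086) = 103959/490354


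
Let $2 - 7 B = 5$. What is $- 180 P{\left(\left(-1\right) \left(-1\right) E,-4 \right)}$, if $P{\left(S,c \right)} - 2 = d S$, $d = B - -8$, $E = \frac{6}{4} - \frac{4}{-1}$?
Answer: $- \frac{54990}{7} \approx -7855.7$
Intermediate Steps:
$E = \frac{11}{2}$ ($E = 6 \cdot \frac{1}{4} - -4 = \frac{3}{2} + 4 = \frac{11}{2} \approx 5.5$)
$B = - \frac{3}{7}$ ($B = \frac{2}{7} - \frac{5}{7} = - \frac{3}{7} \approx -0.42857$)
$d = \frac{53}{7}$ ($d = - \frac{3}{7} - -8 = - \frac{3}{7} + 8 = \frac{53}{7} \approx 7.5714$)
$P{\left(S,c \right)} = 2 + \frac{53 S}{7}$
$- 180 P{\left(\left(-1\right) \left(-1\right) E,-4 \right)} = - 180 \left(2 + \frac{53 \left(-1\right) \left(-1\right) \frac{11}{2}}{7}\right) = - 180 \left(2 + \frac{53 \cdot 1 \cdot \frac{11}{2}}{7}\right) = - 180 \left(2 + \frac{53}{7} \cdot \frac{11}{2}\right) = - 180 \left(2 + \frac{583}{14}\right) = \left(-180\right) \frac{611}{14} = - \frac{54990}{7}$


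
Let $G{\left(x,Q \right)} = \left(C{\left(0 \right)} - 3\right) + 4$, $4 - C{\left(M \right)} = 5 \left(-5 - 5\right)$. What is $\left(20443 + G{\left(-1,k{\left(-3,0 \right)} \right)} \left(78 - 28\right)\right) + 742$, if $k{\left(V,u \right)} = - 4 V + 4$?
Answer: $23935$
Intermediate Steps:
$k{\left(V,u \right)} = 4 - 4 V$
$C{\left(M \right)} = 54$ ($C{\left(M \right)} = 4 - 5 \left(-5 - 5\right) = 4 - 5 \left(-10\right) = 4 - -50 = 4 + 50 = 54$)
$G{\left(x,Q \right)} = 55$ ($G{\left(x,Q \right)} = \left(54 - 3\right) + 4 = 51 + 4 = 55$)
$\left(20443 + G{\left(-1,k{\left(-3,0 \right)} \right)} \left(78 - 28\right)\right) + 742 = \left(20443 + 55 \left(78 - 28\right)\right) + 742 = \left(20443 + 55 \cdot 50\right) + 742 = \left(20443 + 2750\right) + 742 = 23193 + 742 = 23935$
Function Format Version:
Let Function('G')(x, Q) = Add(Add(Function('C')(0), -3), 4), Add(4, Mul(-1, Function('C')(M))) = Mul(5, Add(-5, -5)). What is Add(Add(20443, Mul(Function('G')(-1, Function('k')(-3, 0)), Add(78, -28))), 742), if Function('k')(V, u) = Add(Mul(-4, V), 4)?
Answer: 23935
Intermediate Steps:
Function('k')(V, u) = Add(4, Mul(-4, V))
Function('C')(M) = 54 (Function('C')(M) = Add(4, Mul(-1, Mul(5, Add(-5, -5)))) = Add(4, Mul(-1, Mul(5, -10))) = Add(4, Mul(-1, -50)) = Add(4, 50) = 54)
Function('G')(x, Q) = 55 (Function('G')(x, Q) = Add(Add(54, -3), 4) = Add(51, 4) = 55)
Add(Add(20443, Mul(Function('G')(-1, Function('k')(-3, 0)), Add(78, -28))), 742) = Add(Add(20443, Mul(55, Add(78, -28))), 742) = Add(Add(20443, Mul(55, 50)), 742) = Add(Add(20443, 2750), 742) = Add(23193, 742) = 23935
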